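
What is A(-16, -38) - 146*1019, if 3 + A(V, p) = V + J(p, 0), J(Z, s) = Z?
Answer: -148831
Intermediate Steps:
A(V, p) = -3 + V + p (A(V, p) = -3 + (V + p) = -3 + V + p)
A(-16, -38) - 146*1019 = (-3 - 16 - 38) - 146*1019 = -57 - 148774 = -148831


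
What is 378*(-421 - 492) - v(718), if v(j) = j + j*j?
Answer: -861356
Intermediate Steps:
v(j) = j + j²
378*(-421 - 492) - v(718) = 378*(-421 - 492) - 718*(1 + 718) = 378*(-913) - 718*719 = -345114 - 1*516242 = -345114 - 516242 = -861356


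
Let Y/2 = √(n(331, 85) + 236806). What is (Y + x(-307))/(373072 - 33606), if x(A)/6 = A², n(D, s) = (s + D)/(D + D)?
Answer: 282747/169733 + √25944771014/56181623 ≈ 1.6687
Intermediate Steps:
n(D, s) = (D + s)/(2*D) (n(D, s) = (D + s)/((2*D)) = (D + s)*(1/(2*D)) = (D + s)/(2*D))
x(A) = 6*A²
Y = 2*√25944771014/331 (Y = 2*√((½)*(331 + 85)/331 + 236806) = 2*√((½)*(1/331)*416 + 236806) = 2*√(208/331 + 236806) = 2*√(78382994/331) = 2*(√25944771014/331) = 2*√25944771014/331 ≈ 973.26)
(Y + x(-307))/(373072 - 33606) = (2*√25944771014/331 + 6*(-307)²)/(373072 - 33606) = (2*√25944771014/331 + 6*94249)/339466 = (2*√25944771014/331 + 565494)*(1/339466) = (565494 + 2*√25944771014/331)*(1/339466) = 282747/169733 + √25944771014/56181623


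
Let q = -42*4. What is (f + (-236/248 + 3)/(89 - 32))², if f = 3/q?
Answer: 3200521/9791498304 ≈ 0.00032687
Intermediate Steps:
q = -168
f = -1/56 (f = 3/(-168) = 3*(-1/168) = -1/56 ≈ -0.017857)
(f + (-236/248 + 3)/(89 - 32))² = (-1/56 + (-236/248 + 3)/(89 - 32))² = (-1/56 + (-236*1/248 + 3)/57)² = (-1/56 + (-59/62 + 3)*(1/57))² = (-1/56 + (127/62)*(1/57))² = (-1/56 + 127/3534)² = (1789/98952)² = 3200521/9791498304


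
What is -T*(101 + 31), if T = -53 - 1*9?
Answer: 8184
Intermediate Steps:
T = -62 (T = -53 - 9 = -62)
-T*(101 + 31) = -(-62)*(101 + 31) = -(-62)*132 = -1*(-8184) = 8184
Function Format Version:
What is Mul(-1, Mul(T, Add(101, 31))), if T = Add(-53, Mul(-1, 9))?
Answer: 8184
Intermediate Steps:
T = -62 (T = Add(-53, -9) = -62)
Mul(-1, Mul(T, Add(101, 31))) = Mul(-1, Mul(-62, Add(101, 31))) = Mul(-1, Mul(-62, 132)) = Mul(-1, -8184) = 8184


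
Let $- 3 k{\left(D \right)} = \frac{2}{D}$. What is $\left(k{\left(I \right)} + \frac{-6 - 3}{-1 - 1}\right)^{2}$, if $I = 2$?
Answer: $\frac{625}{36} \approx 17.361$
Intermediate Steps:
$k{\left(D \right)} = - \frac{2}{3 D}$ ($k{\left(D \right)} = - \frac{2 \frac{1}{D}}{3} = - \frac{2}{3 D}$)
$\left(k{\left(I \right)} + \frac{-6 - 3}{-1 - 1}\right)^{2} = \left(- \frac{2}{3 \cdot 2} + \frac{-6 - 3}{-1 - 1}\right)^{2} = \left(\left(- \frac{2}{3}\right) \frac{1}{2} - \frac{9}{-2}\right)^{2} = \left(- \frac{1}{3} - - \frac{9}{2}\right)^{2} = \left(- \frac{1}{3} + \frac{9}{2}\right)^{2} = \left(\frac{25}{6}\right)^{2} = \frac{625}{36}$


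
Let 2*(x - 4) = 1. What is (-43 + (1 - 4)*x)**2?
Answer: 12769/4 ≈ 3192.3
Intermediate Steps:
x = 9/2 (x = 4 + (1/2)*1 = 4 + 1/2 = 9/2 ≈ 4.5000)
(-43 + (1 - 4)*x)**2 = (-43 + (1 - 4)*(9/2))**2 = (-43 - 3*9/2)**2 = (-43 - 27/2)**2 = (-113/2)**2 = 12769/4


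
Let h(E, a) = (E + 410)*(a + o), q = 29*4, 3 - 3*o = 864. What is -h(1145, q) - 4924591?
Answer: -4658686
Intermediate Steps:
o = -287 (o = 1 - 1/3*864 = 1 - 288 = -287)
q = 116
h(E, a) = (-287 + a)*(410 + E) (h(E, a) = (E + 410)*(a - 287) = (410 + E)*(-287 + a) = (-287 + a)*(410 + E))
-h(1145, q) - 4924591 = -(-117670 - 287*1145 + 410*116 + 1145*116) - 4924591 = -(-117670 - 328615 + 47560 + 132820) - 4924591 = -1*(-265905) - 4924591 = 265905 - 4924591 = -4658686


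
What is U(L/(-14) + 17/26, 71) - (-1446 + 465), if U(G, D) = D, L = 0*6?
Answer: 1052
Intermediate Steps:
L = 0
U(L/(-14) + 17/26, 71) - (-1446 + 465) = 71 - (-1446 + 465) = 71 - 1*(-981) = 71 + 981 = 1052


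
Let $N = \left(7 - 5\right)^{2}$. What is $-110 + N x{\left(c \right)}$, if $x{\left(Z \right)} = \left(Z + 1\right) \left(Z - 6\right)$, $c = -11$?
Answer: $570$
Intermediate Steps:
$N = 4$ ($N = 2^{2} = 4$)
$x{\left(Z \right)} = \left(1 + Z\right) \left(-6 + Z\right)$
$-110 + N x{\left(c \right)} = -110 + 4 \left(-6 + \left(-11\right)^{2} - -55\right) = -110 + 4 \left(-6 + 121 + 55\right) = -110 + 4 \cdot 170 = -110 + 680 = 570$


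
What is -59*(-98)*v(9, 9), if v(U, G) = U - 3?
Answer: 34692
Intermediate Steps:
v(U, G) = -3 + U
-59*(-98)*v(9, 9) = -59*(-98)*(-3 + 9) = -(-5782)*6 = -1*(-34692) = 34692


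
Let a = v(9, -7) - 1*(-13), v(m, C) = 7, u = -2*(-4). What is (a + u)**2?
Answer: 784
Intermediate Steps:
u = 8
a = 20 (a = 7 - 1*(-13) = 7 + 13 = 20)
(a + u)**2 = (20 + 8)**2 = 28**2 = 784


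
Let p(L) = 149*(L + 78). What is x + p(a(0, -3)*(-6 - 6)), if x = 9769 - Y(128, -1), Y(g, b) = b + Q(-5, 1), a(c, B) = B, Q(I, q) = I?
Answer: 26761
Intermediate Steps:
Y(g, b) = -5 + b (Y(g, b) = b - 5 = -5 + b)
p(L) = 11622 + 149*L (p(L) = 149*(78 + L) = 11622 + 149*L)
x = 9775 (x = 9769 - (-5 - 1) = 9769 - 1*(-6) = 9769 + 6 = 9775)
x + p(a(0, -3)*(-6 - 6)) = 9775 + (11622 + 149*(-3*(-6 - 6))) = 9775 + (11622 + 149*(-3*(-12))) = 9775 + (11622 + 149*36) = 9775 + (11622 + 5364) = 9775 + 16986 = 26761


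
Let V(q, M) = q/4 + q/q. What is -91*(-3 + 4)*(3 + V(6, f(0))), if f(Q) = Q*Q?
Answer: -1001/2 ≈ -500.50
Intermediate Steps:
f(Q) = Q**2
V(q, M) = 1 + q/4 (V(q, M) = q*(1/4) + 1 = q/4 + 1 = 1 + q/4)
-91*(-3 + 4)*(3 + V(6, f(0))) = -91*(-3 + 4)*(3 + (1 + (1/4)*6)) = -91*(3 + (1 + 3/2)) = -91*(3 + 5/2) = -91*11/2 = -1001/2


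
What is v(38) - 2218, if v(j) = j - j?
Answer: -2218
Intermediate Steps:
v(j) = 0
v(38) - 2218 = 0 - 2218 = -2218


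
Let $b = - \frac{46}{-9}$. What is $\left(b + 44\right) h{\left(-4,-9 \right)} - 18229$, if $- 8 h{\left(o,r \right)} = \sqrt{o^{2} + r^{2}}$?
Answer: $-18229 - \frac{221 \sqrt{97}}{36} \approx -18289.0$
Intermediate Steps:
$b = \frac{46}{9}$ ($b = \left(-46\right) \left(- \frac{1}{9}\right) = \frac{46}{9} \approx 5.1111$)
$h{\left(o,r \right)} = - \frac{\sqrt{o^{2} + r^{2}}}{8}$
$\left(b + 44\right) h{\left(-4,-9 \right)} - 18229 = \left(\frac{46}{9} + 44\right) \left(- \frac{\sqrt{\left(-4\right)^{2} + \left(-9\right)^{2}}}{8}\right) - 18229 = \frac{442 \left(- \frac{\sqrt{16 + 81}}{8}\right)}{9} - 18229 = \frac{442 \left(- \frac{\sqrt{97}}{8}\right)}{9} - 18229 = - \frac{221 \sqrt{97}}{36} - 18229 = -18229 - \frac{221 \sqrt{97}}{36}$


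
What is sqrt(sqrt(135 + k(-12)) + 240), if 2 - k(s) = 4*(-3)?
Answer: sqrt(240 + sqrt(149)) ≈ 15.881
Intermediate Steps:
k(s) = 14 (k(s) = 2 - 4*(-3) = 2 - 1*(-12) = 2 + 12 = 14)
sqrt(sqrt(135 + k(-12)) + 240) = sqrt(sqrt(135 + 14) + 240) = sqrt(sqrt(149) + 240) = sqrt(240 + sqrt(149))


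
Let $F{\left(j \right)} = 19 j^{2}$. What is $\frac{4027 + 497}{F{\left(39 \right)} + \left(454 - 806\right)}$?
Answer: $\frac{4524}{28547} \approx 0.15848$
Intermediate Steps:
$\frac{4027 + 497}{F{\left(39 \right)} + \left(454 - 806\right)} = \frac{4027 + 497}{19 \cdot 39^{2} + \left(454 - 806\right)} = \frac{4524}{19 \cdot 1521 - 352} = \frac{4524}{28899 - 352} = \frac{4524}{28547}$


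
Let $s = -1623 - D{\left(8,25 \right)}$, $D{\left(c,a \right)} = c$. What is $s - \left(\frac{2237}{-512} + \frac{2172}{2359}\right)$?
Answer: $- \frac{1965769829}{1207808} \approx -1627.6$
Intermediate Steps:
$s = -1631$ ($s = -1623 - 8 = -1631$)
$s - \left(\frac{2237}{-512} + \frac{2172}{2359}\right) = -1631 - \left(\frac{2237}{-512} + \frac{2172}{2359}\right) = -1631 - \left(2237 \left(- \frac{1}{512}\right) + 2172 \cdot \frac{1}{2359}\right) = -1631 - \left(- \frac{2237}{512} + \frac{2172}{2359}\right) = -1631 - - \frac{4165019}{1207808} = -1631 + \frac{4165019}{1207808} = - \frac{1965769829}{1207808}$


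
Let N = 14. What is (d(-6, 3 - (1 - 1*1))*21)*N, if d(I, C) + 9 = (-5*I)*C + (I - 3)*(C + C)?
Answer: 7938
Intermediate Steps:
d(I, C) = -9 - 5*C*I + 2*C*(-3 + I) (d(I, C) = -9 + ((-5*I)*C + (I - 3)*(C + C)) = -9 + (-5*C*I + (-3 + I)*(2*C)) = -9 + (-5*C*I + 2*C*(-3 + I)) = -9 - 5*C*I + 2*C*(-3 + I))
(d(-6, 3 - (1 - 1*1))*21)*N = ((-9 - 6*(3 - (1 - 1*1)) - 3*(3 - (1 - 1*1))*(-6))*21)*14 = ((-9 - 6*(3 - (1 - 1)) - 3*(3 - (1 - 1))*(-6))*21)*14 = ((-9 - 6*(3 - 1*0) - 3*(3 - 1*0)*(-6))*21)*14 = ((-9 - 6*(3 + 0) - 3*(3 + 0)*(-6))*21)*14 = ((-9 - 6*3 - 3*3*(-6))*21)*14 = ((-9 - 18 + 54)*21)*14 = (27*21)*14 = 567*14 = 7938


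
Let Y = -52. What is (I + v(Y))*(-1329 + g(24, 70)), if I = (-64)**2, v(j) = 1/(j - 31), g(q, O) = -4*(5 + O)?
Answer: -553806243/83 ≈ -6.6724e+6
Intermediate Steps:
g(q, O) = -20 - 4*O
v(j) = 1/(-31 + j)
I = 4096
(I + v(Y))*(-1329 + g(24, 70)) = (4096 + 1/(-31 - 52))*(-1329 + (-20 - 4*70)) = (4096 + 1/(-83))*(-1329 + (-20 - 280)) = (4096 - 1/83)*(-1329 - 300) = (339967/83)*(-1629) = -553806243/83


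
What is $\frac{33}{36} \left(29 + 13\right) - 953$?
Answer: $- \frac{1829}{2} \approx -914.5$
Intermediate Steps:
$\frac{33}{36} \left(29 + 13\right) - 953 = 33 \cdot \frac{1}{36} \cdot 42 - 953 = \frac{11}{12} \cdot 42 - 953 = \frac{77}{2} - 953 = - \frac{1829}{2}$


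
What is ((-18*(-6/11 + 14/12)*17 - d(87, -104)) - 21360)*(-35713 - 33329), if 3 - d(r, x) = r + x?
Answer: 16381664382/11 ≈ 1.4892e+9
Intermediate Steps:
d(r, x) = 3 - r - x (d(r, x) = 3 - (r + x) = 3 + (-r - x) = 3 - r - x)
((-18*(-6/11 + 14/12)*17 - d(87, -104)) - 21360)*(-35713 - 33329) = ((-18*(-6/11 + 14/12)*17 - (3 - 1*87 - 1*(-104))) - 21360)*(-35713 - 33329) = ((-18*(-6*1/11 + 14*(1/12))*17 - (3 - 87 + 104)) - 21360)*(-69042) = ((-18*(-6/11 + 7/6)*17 - 1*20) - 21360)*(-69042) = ((-18*41/66*17 - 20) - 21360)*(-69042) = ((-123/11*17 - 20) - 21360)*(-69042) = ((-2091/11 - 20) - 21360)*(-69042) = (-2311/11 - 21360)*(-69042) = -237271/11*(-69042) = 16381664382/11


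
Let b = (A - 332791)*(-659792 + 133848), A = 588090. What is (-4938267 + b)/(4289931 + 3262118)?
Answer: -134277915523/7552049 ≈ -17780.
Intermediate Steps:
b = -134272977256 (b = (588090 - 332791)*(-659792 + 133848) = 255299*(-525944) = -134272977256)
(-4938267 + b)/(4289931 + 3262118) = (-4938267 - 134272977256)/(4289931 + 3262118) = -134277915523/7552049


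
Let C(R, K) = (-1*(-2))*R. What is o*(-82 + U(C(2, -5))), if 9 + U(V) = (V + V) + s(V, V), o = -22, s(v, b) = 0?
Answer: 1826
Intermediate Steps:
C(R, K) = 2*R
U(V) = -9 + 2*V (U(V) = -9 + ((V + V) + 0) = -9 + (2*V + 0) = -9 + 2*V)
o*(-82 + U(C(2, -5))) = -22*(-82 + (-9 + 2*(2*2))) = -22*(-82 + (-9 + 2*4)) = -22*(-82 + (-9 + 8)) = -22*(-82 - 1) = -22*(-83) = 1826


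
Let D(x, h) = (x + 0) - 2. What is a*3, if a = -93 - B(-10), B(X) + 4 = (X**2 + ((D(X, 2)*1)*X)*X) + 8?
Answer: 3009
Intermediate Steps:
D(x, h) = -2 + x (D(x, h) = x - 2 = -2 + x)
B(X) = 4 + X**2 + X**2*(-2 + X) (B(X) = -4 + ((X**2 + (((-2 + X)*1)*X)*X) + 8) = -4 + ((X**2 + ((-2 + X)*X)*X) + 8) = -4 + ((X**2 + (X*(-2 + X))*X) + 8) = -4 + ((X**2 + X**2*(-2 + X)) + 8) = -4 + (8 + X**2 + X**2*(-2 + X)) = 4 + X**2 + X**2*(-2 + X))
a = 1003 (a = -93 - (4 + (-10)**3 - 1*(-10)**2) = -93 - (4 - 1000 - 1*100) = -93 - (4 - 1000 - 100) = -93 - 1*(-1096) = -93 + 1096 = 1003)
a*3 = 1003*3 = 3009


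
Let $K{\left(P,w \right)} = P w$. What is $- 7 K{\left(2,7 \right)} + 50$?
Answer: $-48$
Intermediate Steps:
$- 7 K{\left(2,7 \right)} + 50 = - 7 \cdot 2 \cdot 7 + 50 = \left(-7\right) 14 + 50 = -98 + 50 = -48$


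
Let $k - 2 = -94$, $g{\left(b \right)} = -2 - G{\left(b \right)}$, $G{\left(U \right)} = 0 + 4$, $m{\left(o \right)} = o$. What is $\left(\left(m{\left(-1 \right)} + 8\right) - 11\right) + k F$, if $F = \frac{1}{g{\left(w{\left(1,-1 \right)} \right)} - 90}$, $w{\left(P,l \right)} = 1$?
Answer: $- \frac{73}{24} \approx -3.0417$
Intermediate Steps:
$G{\left(U \right)} = 4$
$g{\left(b \right)} = -6$ ($g{\left(b \right)} = -2 - 4 = -6$)
$k = -92$ ($k = 2 - 94 = -92$)
$F = - \frac{1}{96}$ ($F = \frac{1}{-6 - 90} = \frac{1}{-96} = - \frac{1}{96} \approx -0.010417$)
$\left(\left(m{\left(-1 \right)} + 8\right) - 11\right) + k F = \left(\left(-1 + 8\right) - 11\right) - - \frac{23}{24} = \left(7 - 11\right) + \frac{23}{24} = -4 + \frac{23}{24} = - \frac{73}{24}$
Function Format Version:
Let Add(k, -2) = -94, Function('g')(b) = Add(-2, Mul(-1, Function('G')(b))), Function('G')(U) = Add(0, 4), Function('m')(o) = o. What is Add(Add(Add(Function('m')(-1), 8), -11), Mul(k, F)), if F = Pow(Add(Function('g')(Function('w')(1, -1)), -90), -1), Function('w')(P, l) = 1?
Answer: Rational(-73, 24) ≈ -3.0417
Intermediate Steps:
Function('G')(U) = 4
Function('g')(b) = -6 (Function('g')(b) = Add(-2, Mul(-1, 4)) = Add(-2, -4) = -6)
k = -92 (k = Add(2, -94) = -92)
F = Rational(-1, 96) (F = Pow(Add(-6, -90), -1) = Pow(-96, -1) = Rational(-1, 96) ≈ -0.010417)
Add(Add(Add(Function('m')(-1), 8), -11), Mul(k, F)) = Add(Add(Add(-1, 8), -11), Mul(-92, Rational(-1, 96))) = Add(Add(7, -11), Rational(23, 24)) = Add(-4, Rational(23, 24)) = Rational(-73, 24)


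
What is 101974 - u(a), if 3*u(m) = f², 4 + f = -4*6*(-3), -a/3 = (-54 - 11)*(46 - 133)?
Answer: 301298/3 ≈ 1.0043e+5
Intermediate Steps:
a = -16965 (a = -3*(-54 - 11)*(46 - 133) = -(-195)*(-87) = -3*5655 = -16965)
f = 68 (f = -4 - 4*6*(-3) = -4 - 24*(-3) = -4 + 72 = 68)
u(m) = 4624/3 (u(m) = (⅓)*68² = (⅓)*4624 = 4624/3)
101974 - u(a) = 101974 - 1*4624/3 = 101974 - 4624/3 = 301298/3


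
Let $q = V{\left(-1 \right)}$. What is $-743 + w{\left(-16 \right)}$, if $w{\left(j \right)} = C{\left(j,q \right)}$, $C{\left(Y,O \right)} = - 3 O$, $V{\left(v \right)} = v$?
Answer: $-740$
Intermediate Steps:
$q = -1$
$w{\left(j \right)} = 3$ ($w{\left(j \right)} = \left(-3\right) \left(-1\right) = 3$)
$-743 + w{\left(-16 \right)} = -743 + 3 = -740$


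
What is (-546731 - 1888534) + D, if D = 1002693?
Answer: -1432572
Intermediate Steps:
(-546731 - 1888534) + D = (-546731 - 1888534) + 1002693 = -2435265 + 1002693 = -1432572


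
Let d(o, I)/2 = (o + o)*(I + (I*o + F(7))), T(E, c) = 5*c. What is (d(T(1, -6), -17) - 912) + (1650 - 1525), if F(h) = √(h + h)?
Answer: -59947 - 120*√14 ≈ -60396.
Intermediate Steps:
F(h) = √2*√h (F(h) = √(2*h) = √2*√h)
d(o, I) = 4*o*(I + √14 + I*o) (d(o, I) = 2*((o + o)*(I + (I*o + √2*√7))) = 2*((2*o)*(I + (I*o + √14))) = 2*((2*o)*(I + (√14 + I*o))) = 2*((2*o)*(I + √14 + I*o)) = 2*(2*o*(I + √14 + I*o)) = 4*o*(I + √14 + I*o))
(d(T(1, -6), -17) - 912) + (1650 - 1525) = (4*(5*(-6))*(-17 + √14 - 85*(-6)) - 912) + (1650 - 1525) = (4*(-30)*(-17 + √14 - 17*(-30)) - 912) + 125 = (4*(-30)*(-17 + √14 + 510) - 912) + 125 = (4*(-30)*(493 + √14) - 912) + 125 = ((-59160 - 120*√14) - 912) + 125 = (-60072 - 120*√14) + 125 = -59947 - 120*√14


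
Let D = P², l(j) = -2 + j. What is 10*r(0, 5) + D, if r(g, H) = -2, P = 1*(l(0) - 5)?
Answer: 29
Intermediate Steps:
P = -7 (P = 1*((-2 + 0) - 5) = 1*(-2 - 5) = 1*(-7) = -7)
D = 49 (D = (-7)² = 49)
10*r(0, 5) + D = 10*(-2) + 49 = -20 + 49 = 29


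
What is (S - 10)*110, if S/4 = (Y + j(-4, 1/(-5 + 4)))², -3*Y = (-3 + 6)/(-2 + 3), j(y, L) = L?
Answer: 660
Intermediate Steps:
Y = -1 (Y = -(-3 + 6)/(3*(-2 + 3)) = -1/1 = -1 ≈ -1.0000)
S = 16 (S = 4*(-1 + 1/(-5 + 4))² = 4*(-1 + 1/(-1))² = 4*(-1 - 1)² = 4*(-2)² = 4*4 = 16)
(S - 10)*110 = (16 - 10)*110 = 6*110 = 660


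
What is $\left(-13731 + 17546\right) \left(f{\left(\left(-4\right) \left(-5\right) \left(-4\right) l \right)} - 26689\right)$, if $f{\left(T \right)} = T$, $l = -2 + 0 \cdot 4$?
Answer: $-101208135$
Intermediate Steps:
$l = -2$ ($l = -2 + 0 = -2$)
$\left(-13731 + 17546\right) \left(f{\left(\left(-4\right) \left(-5\right) \left(-4\right) l \right)} - 26689\right) = \left(-13731 + 17546\right) \left(\left(-4\right) \left(-5\right) \left(-4\right) \left(-2\right) - 26689\right) = 3815 \left(20 \left(-4\right) \left(-2\right) - 26689\right) = 3815 \left(\left(-80\right) \left(-2\right) - 26689\right) = 3815 \left(160 - 26689\right) = 3815 \left(-26529\right) = -101208135$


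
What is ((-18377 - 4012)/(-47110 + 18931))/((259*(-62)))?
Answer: -7463/150832794 ≈ -4.9479e-5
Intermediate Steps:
((-18377 - 4012)/(-47110 + 18931))/((259*(-62))) = -22389/(-28179)/(-16058) = -22389*(-1/28179)*(-1/16058) = (7463/9393)*(-1/16058) = -7463/150832794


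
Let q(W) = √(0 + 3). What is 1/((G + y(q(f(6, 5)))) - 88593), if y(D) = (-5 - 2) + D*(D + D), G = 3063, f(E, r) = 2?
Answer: -1/85531 ≈ -1.1692e-5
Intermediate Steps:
q(W) = √3
y(D) = -7 + 2*D² (y(D) = -7 + D*(2*D) = -7 + 2*D²)
1/((G + y(q(f(6, 5)))) - 88593) = 1/((3063 + (-7 + 2*(√3)²)) - 88593) = 1/((3063 + (-7 + 2*3)) - 88593) = 1/((3063 + (-7 + 6)) - 88593) = 1/((3063 - 1) - 88593) = 1/(3062 - 88593) = 1/(-85531) = -1/85531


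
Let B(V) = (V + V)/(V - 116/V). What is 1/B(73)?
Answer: 5213/10658 ≈ 0.48912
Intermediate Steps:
B(V) = 2*V/(V - 116/V) (B(V) = (2*V)/(V - 116/V) = 2*V/(V - 116/V))
1/B(73) = 1/(2*73²/(-116 + 73²)) = 1/(2*5329/(-116 + 5329)) = 1/(2*5329/5213) = 1/(2*5329*(1/5213)) = 1/(10658/5213) = 5213/10658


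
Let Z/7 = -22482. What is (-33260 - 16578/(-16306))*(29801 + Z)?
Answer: 34592757318343/8153 ≈ 4.2429e+9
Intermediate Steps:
Z = -157374 (Z = 7*(-22482) = -157374)
(-33260 - 16578/(-16306))*(29801 + Z) = (-33260 - 16578/(-16306))*(29801 - 157374) = (-33260 - 16578*(-1/16306))*(-127573) = (-33260 + 8289/8153)*(-127573) = -271160491/8153*(-127573) = 34592757318343/8153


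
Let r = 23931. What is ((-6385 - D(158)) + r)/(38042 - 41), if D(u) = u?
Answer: 5796/12667 ≈ 0.45757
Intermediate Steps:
((-6385 - D(158)) + r)/(38042 - 41) = ((-6385 - 1*158) + 23931)/(38042 - 41) = ((-6385 - 158) + 23931)/38001 = (-6543 + 23931)*(1/38001) = 17388*(1/38001) = 5796/12667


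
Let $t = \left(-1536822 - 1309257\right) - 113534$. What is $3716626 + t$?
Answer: $757013$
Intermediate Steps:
$t = -2959613$ ($t = -2846079 - 113534 = -2959613$)
$3716626 + t = 3716626 - 2959613 = 757013$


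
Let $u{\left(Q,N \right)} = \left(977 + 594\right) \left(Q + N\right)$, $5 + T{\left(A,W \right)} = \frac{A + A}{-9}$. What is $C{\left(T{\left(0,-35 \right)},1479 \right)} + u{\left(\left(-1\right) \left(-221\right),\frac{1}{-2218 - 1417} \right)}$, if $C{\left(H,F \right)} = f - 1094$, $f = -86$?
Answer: $\frac{1257748414}{3635} \approx 3.4601 \cdot 10^{5}$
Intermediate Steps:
$T{\left(A,W \right)} = -5 - \frac{2 A}{9}$ ($T{\left(A,W \right)} = -5 + \frac{A + A}{-9} = -5 + 2 A \left(- \frac{1}{9}\right) = -5 - \frac{2 A}{9}$)
$C{\left(H,F \right)} = -1180$ ($C{\left(H,F \right)} = -86 - 1094 = -1180$)
$u{\left(Q,N \right)} = 1571 N + 1571 Q$ ($u{\left(Q,N \right)} = 1571 \left(N + Q\right) = 1571 N + 1571 Q$)
$C{\left(T{\left(0,-35 \right)},1479 \right)} + u{\left(\left(-1\right) \left(-221\right),\frac{1}{-2218 - 1417} \right)} = -1180 + \left(\frac{1571}{-2218 - 1417} + 1571 \left(\left(-1\right) \left(-221\right)\right)\right) = -1180 + \left(\frac{1571}{-3635} + 1571 \cdot 221\right) = -1180 + \left(1571 \left(- \frac{1}{3635}\right) + 347191\right) = -1180 + \left(- \frac{1571}{3635} + 347191\right) = -1180 + \frac{1262037714}{3635} = \frac{1257748414}{3635}$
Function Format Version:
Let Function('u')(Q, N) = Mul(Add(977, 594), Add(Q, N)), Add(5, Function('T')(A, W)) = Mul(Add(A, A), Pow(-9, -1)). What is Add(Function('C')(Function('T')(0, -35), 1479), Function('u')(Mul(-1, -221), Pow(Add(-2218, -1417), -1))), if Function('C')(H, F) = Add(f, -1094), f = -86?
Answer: Rational(1257748414, 3635) ≈ 3.4601e+5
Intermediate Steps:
Function('T')(A, W) = Add(-5, Mul(Rational(-2, 9), A)) (Function('T')(A, W) = Add(-5, Mul(Add(A, A), Pow(-9, -1))) = Add(-5, Mul(Mul(2, A), Rational(-1, 9))) = Add(-5, Mul(Rational(-2, 9), A)))
Function('C')(H, F) = -1180 (Function('C')(H, F) = Add(-86, -1094) = -1180)
Function('u')(Q, N) = Add(Mul(1571, N), Mul(1571, Q)) (Function('u')(Q, N) = Mul(1571, Add(N, Q)) = Add(Mul(1571, N), Mul(1571, Q)))
Add(Function('C')(Function('T')(0, -35), 1479), Function('u')(Mul(-1, -221), Pow(Add(-2218, -1417), -1))) = Add(-1180, Add(Mul(1571, Pow(Add(-2218, -1417), -1)), Mul(1571, Mul(-1, -221)))) = Add(-1180, Add(Mul(1571, Pow(-3635, -1)), Mul(1571, 221))) = Add(-1180, Add(Mul(1571, Rational(-1, 3635)), 347191)) = Add(-1180, Add(Rational(-1571, 3635), 347191)) = Add(-1180, Rational(1262037714, 3635)) = Rational(1257748414, 3635)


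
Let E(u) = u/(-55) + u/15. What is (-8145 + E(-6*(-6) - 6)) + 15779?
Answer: 83990/11 ≈ 7635.5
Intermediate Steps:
E(u) = 8*u/165 (E(u) = u*(-1/55) + u*(1/15) = -u/55 + u/15 = 8*u/165)
(-8145 + E(-6*(-6) - 6)) + 15779 = (-8145 + 8*(-6*(-6) - 6)/165) + 15779 = (-8145 + 8*(36 - 6)/165) + 15779 = (-8145 + (8/165)*30) + 15779 = (-8145 + 16/11) + 15779 = -89579/11 + 15779 = 83990/11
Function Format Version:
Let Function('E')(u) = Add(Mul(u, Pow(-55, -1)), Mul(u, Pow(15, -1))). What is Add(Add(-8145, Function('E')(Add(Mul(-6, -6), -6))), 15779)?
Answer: Rational(83990, 11) ≈ 7635.5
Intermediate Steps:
Function('E')(u) = Mul(Rational(8, 165), u) (Function('E')(u) = Add(Mul(u, Rational(-1, 55)), Mul(u, Rational(1, 15))) = Add(Mul(Rational(-1, 55), u), Mul(Rational(1, 15), u)) = Mul(Rational(8, 165), u))
Add(Add(-8145, Function('E')(Add(Mul(-6, -6), -6))), 15779) = Add(Add(-8145, Mul(Rational(8, 165), Add(Mul(-6, -6), -6))), 15779) = Add(Add(-8145, Mul(Rational(8, 165), Add(36, -6))), 15779) = Add(Add(-8145, Mul(Rational(8, 165), 30)), 15779) = Add(Add(-8145, Rational(16, 11)), 15779) = Add(Rational(-89579, 11), 15779) = Rational(83990, 11)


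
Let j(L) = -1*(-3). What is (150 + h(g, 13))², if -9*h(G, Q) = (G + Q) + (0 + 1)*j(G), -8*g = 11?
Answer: 1408969/64 ≈ 22015.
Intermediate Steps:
j(L) = 3
g = -11/8 (g = -⅛*11 = -11/8 ≈ -1.3750)
h(G, Q) = -⅓ - G/9 - Q/9 (h(G, Q) = -((G + Q) + (0 + 1)*3)/9 = -((G + Q) + 1*3)/9 = -((G + Q) + 3)/9 = -(3 + G + Q)/9 = -⅓ - G/9 - Q/9)
(150 + h(g, 13))² = (150 + (-⅓ - ⅑*(-11/8) - ⅑*13))² = (150 + (-⅓ + 11/72 - 13/9))² = (150 - 13/8)² = (1187/8)² = 1408969/64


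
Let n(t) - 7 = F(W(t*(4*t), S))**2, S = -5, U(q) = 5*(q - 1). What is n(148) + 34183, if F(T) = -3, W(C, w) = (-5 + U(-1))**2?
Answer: 34199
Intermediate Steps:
U(q) = -5 + 5*q (U(q) = 5*(-1 + q) = -5 + 5*q)
W(C, w) = 225 (W(C, w) = (-5 + (-5 + 5*(-1)))**2 = (-5 + (-5 - 5))**2 = (-5 - 10)**2 = (-15)**2 = 225)
n(t) = 16 (n(t) = 7 + (-3)**2 = 7 + 9 = 16)
n(148) + 34183 = 16 + 34183 = 34199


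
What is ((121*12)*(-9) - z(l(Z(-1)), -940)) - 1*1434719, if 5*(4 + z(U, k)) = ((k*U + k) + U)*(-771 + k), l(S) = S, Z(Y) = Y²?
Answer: -10453884/5 ≈ -2.0908e+6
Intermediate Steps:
z(U, k) = -4 + (-771 + k)*(U + k + U*k)/5 (z(U, k) = -4 + (((k*U + k) + U)*(-771 + k))/5 = -4 + (((U*k + k) + U)*(-771 + k))/5 = -4 + (((k + U*k) + U)*(-771 + k))/5 = -4 + ((U + k + U*k)*(-771 + k))/5 = -4 + ((-771 + k)*(U + k + U*k))/5 = -4 + (-771 + k)*(U + k + U*k)/5)
((121*12)*(-9) - z(l(Z(-1)), -940)) - 1*1434719 = ((121*12)*(-9) - (-4 - 771/5*(-1)² - 771/5*(-940) + (⅕)*(-940)² - 154*(-1)²*(-940) + (⅕)*(-1)²*(-940)²)) - 1*1434719 = (1452*(-9) - (-4 - 771/5*1 + 144948 + (⅕)*883600 - 154*1*(-940) + (⅕)*1*883600)) - 1434719 = (-13068 - (-4 - 771/5 + 144948 + 176720 + 144760 + 176720)) - 1434719 = (-13068 - 1*3214949/5) - 1434719 = (-13068 - 3214949/5) - 1434719 = -3280289/5 - 1434719 = -10453884/5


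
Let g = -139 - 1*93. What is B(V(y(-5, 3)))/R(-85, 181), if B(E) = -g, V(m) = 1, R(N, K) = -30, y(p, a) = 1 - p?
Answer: -116/15 ≈ -7.7333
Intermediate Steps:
g = -232 (g = -139 - 93 = -232)
B(E) = 232 (B(E) = -1*(-232) = 232)
B(V(y(-5, 3)))/R(-85, 181) = 232/(-30) = 232*(-1/30) = -116/15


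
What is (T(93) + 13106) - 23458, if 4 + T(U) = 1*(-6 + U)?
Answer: -10269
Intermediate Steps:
T(U) = -10 + U (T(U) = -4 + 1*(-6 + U) = -4 + (-6 + U) = -10 + U)
(T(93) + 13106) - 23458 = ((-10 + 93) + 13106) - 23458 = (83 + 13106) - 23458 = 13189 - 23458 = -10269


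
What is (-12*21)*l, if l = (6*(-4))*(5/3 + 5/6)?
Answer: 15120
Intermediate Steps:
l = -60 (l = -24*(5*(⅓) + 5*(⅙)) = -24*(5/3 + ⅚) = -24*5/2 = -60)
(-12*21)*l = -12*21*(-60) = -252*(-60) = 15120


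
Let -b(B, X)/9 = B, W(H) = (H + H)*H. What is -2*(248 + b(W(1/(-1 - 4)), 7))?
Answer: -12364/25 ≈ -494.56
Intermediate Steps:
W(H) = 2*H² (W(H) = (2*H)*H = 2*H²)
b(B, X) = -9*B
-2*(248 + b(W(1/(-1 - 4)), 7)) = -2*(248 - 18*(1/(-1 - 4))²) = -2*(248 - 18*(1/(-5))²) = -2*(248 - 18*(-⅕)²) = -2*(248 - 18/25) = -2*6182/25 = -12364/25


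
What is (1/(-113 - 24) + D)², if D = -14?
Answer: 3682561/18769 ≈ 196.20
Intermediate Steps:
(1/(-113 - 24) + D)² = (1/(-113 - 24) - 14)² = (1/(-137) - 14)² = (-1/137 - 14)² = (-1919/137)² = 3682561/18769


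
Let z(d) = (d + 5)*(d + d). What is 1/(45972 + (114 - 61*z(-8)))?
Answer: 1/43158 ≈ 2.3171e-5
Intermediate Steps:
z(d) = 2*d*(5 + d) (z(d) = (5 + d)*(2*d) = 2*d*(5 + d))
1/(45972 + (114 - 61*z(-8))) = 1/(45972 + (114 - 122*(-8)*(5 - 8))) = 1/(45972 + (114 - 122*(-8)*(-3))) = 1/(45972 + (114 - 61*48)) = 1/(45972 + (114 - 2928)) = 1/(45972 - 2814) = 1/43158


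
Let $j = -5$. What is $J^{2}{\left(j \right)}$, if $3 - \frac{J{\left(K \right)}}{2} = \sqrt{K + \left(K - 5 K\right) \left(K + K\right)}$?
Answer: $4 \left(3 - i \sqrt{205}\right)^{2} \approx -784.0 - 343.63 i$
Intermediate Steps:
$J{\left(K \right)} = 6 - 2 \sqrt{K - 8 K^{2}}$ ($J{\left(K \right)} = 6 - 2 \sqrt{K + \left(K - 5 K\right) \left(K + K\right)} = 6 - 2 \sqrt{K + - 4 K 2 K} = 6 - 2 \sqrt{K - 8 K^{2}}$)
$J^{2}{\left(j \right)} = \left(6 - 2 \sqrt{\left(-1\right) \left(-5\right) \left(-1 + 8 \left(-5\right)\right)}\right)^{2} = \left(6 - 2 \sqrt{\left(-1\right) \left(-5\right) \left(-1 - 40\right)}\right)^{2} = \left(6 - 2 \sqrt{\left(-1\right) \left(-5\right) \left(-41\right)}\right)^{2} = \left(6 - 2 \sqrt{-205}\right)^{2} = \left(6 - 2 i \sqrt{205}\right)^{2}$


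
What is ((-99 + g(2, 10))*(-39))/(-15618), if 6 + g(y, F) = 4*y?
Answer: -1261/5206 ≈ -0.24222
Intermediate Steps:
g(y, F) = -6 + 4*y
((-99 + g(2, 10))*(-39))/(-15618) = ((-99 + (-6 + 4*2))*(-39))/(-15618) = ((-99 + (-6 + 8))*(-39))*(-1/15618) = ((-99 + 2)*(-39))*(-1/15618) = -97*(-39)*(-1/15618) = 3783*(-1/15618) = -1261/5206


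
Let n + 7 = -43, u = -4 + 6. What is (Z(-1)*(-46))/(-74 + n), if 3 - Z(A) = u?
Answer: 23/62 ≈ 0.37097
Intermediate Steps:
u = 2
n = -50 (n = -7 - 43 = -50)
Z(A) = 1 (Z(A) = 3 - 1*2 = 3 - 2 = 1)
(Z(-1)*(-46))/(-74 + n) = (1*(-46))/(-74 - 50) = -46/(-124) = -46*(-1/124) = 23/62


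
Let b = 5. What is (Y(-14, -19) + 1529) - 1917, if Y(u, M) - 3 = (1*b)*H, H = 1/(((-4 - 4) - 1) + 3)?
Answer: -2315/6 ≈ -385.83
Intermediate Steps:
H = -⅙ (H = 1/((-8 - 1) + 3) = 1/(-9 + 3) = 1/(-6) = -⅙ ≈ -0.16667)
Y(u, M) = 13/6 (Y(u, M) = 3 + (1*5)*(-⅙) = 3 + 5*(-⅙) = 3 - ⅚ = 13/6)
(Y(-14, -19) + 1529) - 1917 = (13/6 + 1529) - 1917 = 9187/6 - 1917 = -2315/6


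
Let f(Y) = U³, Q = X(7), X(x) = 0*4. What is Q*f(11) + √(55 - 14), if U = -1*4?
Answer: √41 ≈ 6.4031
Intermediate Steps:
X(x) = 0
Q = 0
U = -4
f(Y) = -64 (f(Y) = (-4)³ = -64)
Q*f(11) + √(55 - 14) = 0*(-64) + √(55 - 14) = 0 + √41 = √41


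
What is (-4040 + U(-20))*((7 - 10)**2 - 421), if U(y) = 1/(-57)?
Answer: 94875772/57 ≈ 1.6645e+6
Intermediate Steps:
U(y) = -1/57
(-4040 + U(-20))*((7 - 10)**2 - 421) = (-4040 - 1/57)*((7 - 10)**2 - 421) = -230281*((-3)**2 - 421)/57 = -230281*(9 - 421)/57 = -230281/57*(-412) = 94875772/57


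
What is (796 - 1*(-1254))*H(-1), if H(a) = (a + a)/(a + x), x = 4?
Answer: -4100/3 ≈ -1366.7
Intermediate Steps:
H(a) = 2*a/(4 + a) (H(a) = (a + a)/(a + 4) = (2*a)/(4 + a) = 2*a/(4 + a))
(796 - 1*(-1254))*H(-1) = (796 - 1*(-1254))*(2*(-1)/(4 - 1)) = (796 + 1254)*(2*(-1)/3) = 2050*(2*(-1)*(1/3)) = 2050*(-2/3) = -4100/3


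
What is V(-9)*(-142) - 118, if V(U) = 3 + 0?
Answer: -544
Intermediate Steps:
V(U) = 3
V(-9)*(-142) - 118 = 3*(-142) - 118 = -426 - 118 = -544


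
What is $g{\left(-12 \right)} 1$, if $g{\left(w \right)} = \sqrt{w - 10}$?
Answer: $i \sqrt{22} \approx 4.6904 i$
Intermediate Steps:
$g{\left(w \right)} = \sqrt{-10 + w}$
$g{\left(-12 \right)} 1 = \sqrt{-10 - 12} \cdot 1 = \sqrt{-22} \cdot 1 = i \sqrt{22} \cdot 1 = i \sqrt{22}$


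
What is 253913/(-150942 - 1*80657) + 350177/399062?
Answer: -20226386583/92422360138 ≈ -0.21885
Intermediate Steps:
253913/(-150942 - 1*80657) + 350177/399062 = 253913/(-150942 - 80657) + 350177*(1/399062) = 253913/(-231599) + 350177/399062 = 253913*(-1/231599) + 350177/399062 = -253913/231599 + 350177/399062 = -20226386583/92422360138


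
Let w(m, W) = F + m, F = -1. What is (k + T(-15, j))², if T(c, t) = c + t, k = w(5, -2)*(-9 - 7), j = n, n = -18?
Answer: 9409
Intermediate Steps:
j = -18
w(m, W) = -1 + m
k = -64 (k = (-1 + 5)*(-9 - 7) = 4*(-16) = -64)
(k + T(-15, j))² = (-64 + (-15 - 18))² = (-64 - 33)² = (-97)² = 9409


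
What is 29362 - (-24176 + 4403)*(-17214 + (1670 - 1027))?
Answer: -327629021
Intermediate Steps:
29362 - (-24176 + 4403)*(-17214 + (1670 - 1027)) = 29362 - (-19773)*(-17214 + 643) = 29362 - (-19773)*(-16571) = 29362 - 1*327658383 = 29362 - 327658383 = -327629021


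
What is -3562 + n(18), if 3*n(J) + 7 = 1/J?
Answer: -192473/54 ≈ -3564.3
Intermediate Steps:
n(J) = -7/3 + 1/(3*J)
-3562 + n(18) = -3562 + (1/3)*(1 - 7*18)/18 = -3562 + (1/3)*(1/18)*(1 - 126) = -3562 + (1/3)*(1/18)*(-125) = -3562 - 125/54 = -192473/54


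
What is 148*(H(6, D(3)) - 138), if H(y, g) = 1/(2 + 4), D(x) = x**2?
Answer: -61198/3 ≈ -20399.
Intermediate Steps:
H(y, g) = 1/6
148*(H(6, D(3)) - 138) = 148*(1/6 - 138) = 148*(-827/6) = -61198/3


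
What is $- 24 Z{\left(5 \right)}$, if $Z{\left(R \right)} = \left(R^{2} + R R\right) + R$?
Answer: $-1320$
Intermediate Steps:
$Z{\left(R \right)} = R + 2 R^{2}$ ($Z{\left(R \right)} = \left(R^{2} + R^{2}\right) + R = 2 R^{2} + R = R + 2 R^{2}$)
$- 24 Z{\left(5 \right)} = - 24 \cdot 5 \left(1 + 2 \cdot 5\right) = - 24 \cdot 5 \left(1 + 10\right) = - 24 \cdot 5 \cdot 11 = \left(-24\right) 55 = -1320$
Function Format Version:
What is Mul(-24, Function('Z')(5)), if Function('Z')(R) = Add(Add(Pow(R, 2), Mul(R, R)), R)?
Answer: -1320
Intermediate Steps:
Function('Z')(R) = Add(R, Mul(2, Pow(R, 2))) (Function('Z')(R) = Add(Add(Pow(R, 2), Pow(R, 2)), R) = Add(Mul(2, Pow(R, 2)), R) = Add(R, Mul(2, Pow(R, 2))))
Mul(-24, Function('Z')(5)) = Mul(-24, Mul(5, Add(1, Mul(2, 5)))) = Mul(-24, Mul(5, Add(1, 10))) = Mul(-24, Mul(5, 11)) = Mul(-24, 55) = -1320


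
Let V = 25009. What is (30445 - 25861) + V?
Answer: 29593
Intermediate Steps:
(30445 - 25861) + V = (30445 - 25861) + 25009 = 4584 + 25009 = 29593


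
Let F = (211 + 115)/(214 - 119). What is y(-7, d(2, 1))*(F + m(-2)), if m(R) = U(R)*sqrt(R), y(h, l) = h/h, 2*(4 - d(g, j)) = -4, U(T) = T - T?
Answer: 326/95 ≈ 3.4316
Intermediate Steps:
U(T) = 0
d(g, j) = 6 (d(g, j) = 4 - 1/2*(-4) = 4 + 2 = 6)
F = 326/95 ≈ 3.4316
y(h, l) = 1
m(R) = 0 (m(R) = 0*sqrt(R) = 0)
y(-7, d(2, 1))*(F + m(-2)) = 1*(326/95 + 0) = 1*(326/95) = 326/95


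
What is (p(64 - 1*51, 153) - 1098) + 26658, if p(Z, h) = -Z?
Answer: 25547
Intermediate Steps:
(p(64 - 1*51, 153) - 1098) + 26658 = (-(64 - 1*51) - 1098) + 26658 = (-(64 - 51) - 1098) + 26658 = (-1*13 - 1098) + 26658 = (-13 - 1098) + 26658 = -1111 + 26658 = 25547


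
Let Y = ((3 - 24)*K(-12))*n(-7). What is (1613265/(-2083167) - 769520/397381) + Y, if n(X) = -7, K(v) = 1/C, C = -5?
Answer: -44302937510398/1379684976045 ≈ -32.111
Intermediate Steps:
K(v) = -⅕ (K(v) = 1/(-5) = -⅕)
Y = -147/5 (Y = ((3 - 24)*(-⅕))*(-7) = -21*(-⅕)*(-7) = (21/5)*(-7) = -147/5 ≈ -29.400)
(1613265/(-2083167) - 769520/397381) + Y = (1613265/(-2083167) - 769520/397381) - 147/5 = (1613265*(-1/2083167) - 769520*1/397381) - 147/5 = (-537755/694389 - 769520/397381) - 147/5 = -748039842935/275936995209 - 147/5 = -44302937510398/1379684976045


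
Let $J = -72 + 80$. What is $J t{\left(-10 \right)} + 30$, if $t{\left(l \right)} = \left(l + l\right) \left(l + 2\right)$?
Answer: $1310$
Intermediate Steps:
$t{\left(l \right)} = 2 l \left(2 + l\right)$
$J = 8$
$J t{\left(-10 \right)} + 30 = 8 \cdot 2 \left(-10\right) \left(2 - 10\right) + 30 = 8 \cdot 2 \left(-10\right) \left(-8\right) + 30 = 8 \cdot 160 + 30 = 1280 + 30 = 1310$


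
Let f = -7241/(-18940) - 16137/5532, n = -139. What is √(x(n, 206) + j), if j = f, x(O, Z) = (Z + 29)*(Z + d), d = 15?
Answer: √247446181840725265/2182835 ≈ 227.89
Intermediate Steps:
x(O, Z) = (15 + Z)*(29 + Z) (x(O, Z) = (Z + 29)*(Z + 15) = (29 + Z)*(15 + Z) = (15 + Z)*(29 + Z))
f = -5532866/2182835 (f = -7241*(-1/18940) - 16137*1/5532 = 7241/18940 - 5379/1844 = -5532866/2182835 ≈ -2.5347)
j = -5532866/2182835 ≈ -2.5347
√(x(n, 206) + j) = √((435 + 206² + 44*206) - 5532866/2182835) = √((435 + 42436 + 9064) - 5532866/2182835) = √(51935 - 5532866/2182835) = √(113360002859/2182835) = √247446181840725265/2182835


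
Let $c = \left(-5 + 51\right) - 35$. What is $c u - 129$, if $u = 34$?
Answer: $245$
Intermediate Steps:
$c = 11$ ($c = 46 - 35 = 11$)
$c u - 129 = 11 \cdot 34 - 129 = 374 - 129 = 245$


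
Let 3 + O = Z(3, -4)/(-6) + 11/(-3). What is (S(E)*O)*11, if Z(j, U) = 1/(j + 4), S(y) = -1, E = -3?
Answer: 3091/42 ≈ 73.595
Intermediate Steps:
Z(j, U) = 1/(4 + j)
O = -281/42 (O = -3 + (1/((4 + 3)*(-6)) + 11/(-3)) = -3 + (-⅙/7 + 11*(-⅓)) = -3 + ((⅐)*(-⅙) - 11/3) = -3 + (-1/42 - 11/3) = -3 - 155/42 = -281/42 ≈ -6.6905)
(S(E)*O)*11 = -1*(-281/42)*11 = (281/42)*11 = 3091/42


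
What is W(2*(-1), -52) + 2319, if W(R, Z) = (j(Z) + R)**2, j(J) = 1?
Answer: 2320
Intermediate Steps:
W(R, Z) = (1 + R)**2
W(2*(-1), -52) + 2319 = (1 + 2*(-1))**2 + 2319 = (1 - 2)**2 + 2319 = (-1)**2 + 2319 = 1 + 2319 = 2320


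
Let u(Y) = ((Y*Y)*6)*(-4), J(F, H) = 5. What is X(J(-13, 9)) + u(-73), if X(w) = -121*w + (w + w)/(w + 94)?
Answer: -12721589/99 ≈ -1.2850e+5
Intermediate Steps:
u(Y) = -24*Y² (u(Y) = (Y²*6)*(-4) = (6*Y²)*(-4) = -24*Y²)
X(w) = -121*w + 2*w/(94 + w) (X(w) = -121*w + (2*w)/(94 + w) = -121*w + 2*w/(94 + w))
X(J(-13, 9)) + u(-73) = -1*5*(11372 + 121*5)/(94 + 5) - 24*(-73)² = -1*5*(11372 + 605)/99 - 24*5329 = -1*5*1/99*11977 - 127896 = -59885/99 - 127896 = -12721589/99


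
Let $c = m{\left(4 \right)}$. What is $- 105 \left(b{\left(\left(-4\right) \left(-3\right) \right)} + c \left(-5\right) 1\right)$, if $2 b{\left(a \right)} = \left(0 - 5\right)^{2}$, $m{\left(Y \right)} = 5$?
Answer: $\frac{2625}{2} \approx 1312.5$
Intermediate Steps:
$c = 5$
$b{\left(a \right)} = \frac{25}{2}$ ($b{\left(a \right)} = \frac{\left(0 - 5\right)^{2}}{2} = \frac{\left(-5\right)^{2}}{2} = \frac{1}{2} \cdot 25 = \frac{25}{2}$)
$- 105 \left(b{\left(\left(-4\right) \left(-3\right) \right)} + c \left(-5\right) 1\right) = - 105 \left(\frac{25}{2} + 5 \left(-5\right) 1\right) = - 105 \left(\frac{25}{2} - 25\right) = \left(-105\right) \left(- \frac{25}{2}\right) = \frac{2625}{2}$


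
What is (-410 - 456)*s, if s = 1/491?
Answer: -866/491 ≈ -1.7637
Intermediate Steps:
s = 1/491 ≈ 0.0020367
(-410 - 456)*s = (-410 - 456)*(1/491) = -866*1/491 = -866/491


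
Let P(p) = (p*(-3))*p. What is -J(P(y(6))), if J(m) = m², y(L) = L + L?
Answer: -186624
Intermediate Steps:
y(L) = 2*L
P(p) = -3*p² (P(p) = (-3*p)*p = -3*p²)
-J(P(y(6))) = -(-3*(2*6)²)² = -(-3*12²)² = -(-3*144)² = -1*(-432)² = -1*186624 = -186624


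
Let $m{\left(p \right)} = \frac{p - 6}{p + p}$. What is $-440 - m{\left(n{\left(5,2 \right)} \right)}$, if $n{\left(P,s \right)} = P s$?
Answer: $- \frac{2201}{5} \approx -440.2$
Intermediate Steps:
$m{\left(p \right)} = \frac{-6 + p}{2 p}$
$-440 - m{\left(n{\left(5,2 \right)} \right)} = -440 - \frac{-6 + 5 \cdot 2}{2 \cdot 5 \cdot 2} = -440 - \frac{-6 + 10}{2 \cdot 10} = -440 - \frac{1}{2} \cdot \frac{1}{10} \cdot 4 = -440 - \frac{1}{5} = - \frac{2201}{5}$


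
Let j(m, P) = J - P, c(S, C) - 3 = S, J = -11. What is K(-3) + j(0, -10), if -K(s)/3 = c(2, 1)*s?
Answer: 44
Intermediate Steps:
c(S, C) = 3 + S
K(s) = -15*s (K(s) = -3*(3 + 2)*s = -15*s)
j(m, P) = -11 - P
K(-3) + j(0, -10) = -15*(-3) + (-11 - 1*(-10)) = 45 + (-11 + 10) = 45 - 1 = 44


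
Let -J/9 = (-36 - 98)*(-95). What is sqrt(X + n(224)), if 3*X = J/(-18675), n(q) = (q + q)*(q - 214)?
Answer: sqrt(6947281770)/1245 ≈ 66.948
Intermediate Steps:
J = -114570 (J = -9*(-36 - 98)*(-95) = -(-1206)*(-95) = -9*12730 = -114570)
n(q) = 2*q*(-214 + q) (n(q) = (2*q)*(-214 + q) = 2*q*(-214 + q))
X = 2546/1245 (X = (-114570/(-18675))/3 = (-114570*(-1/18675))/3 = (1/3)*(2546/415) = 2546/1245 ≈ 2.0450)
sqrt(X + n(224)) = sqrt(2546/1245 + 2*224*(-214 + 224)) = sqrt(2546/1245 + 2*224*10) = sqrt(2546/1245 + 4480) = sqrt(5580146/1245) = sqrt(6947281770)/1245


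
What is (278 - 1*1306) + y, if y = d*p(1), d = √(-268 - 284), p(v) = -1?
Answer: -1028 - 2*I*√138 ≈ -1028.0 - 23.495*I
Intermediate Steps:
d = 2*I*√138 (d = √(-552) = 2*I*√138 ≈ 23.495*I)
y = -2*I*√138 (y = (2*I*√138)*(-1) = -2*I*√138 ≈ -23.495*I)
(278 - 1*1306) + y = (278 - 1*1306) - 2*I*√138 = (278 - 1306) - 2*I*√138 = -1028 - 2*I*√138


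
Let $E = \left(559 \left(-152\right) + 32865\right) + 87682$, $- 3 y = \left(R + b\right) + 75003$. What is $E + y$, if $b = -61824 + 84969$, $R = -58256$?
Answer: $\frac{66845}{3} \approx 22282.0$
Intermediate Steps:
$b = 23145$
$y = - \frac{39892}{3}$ ($y = - \frac{\left(-58256 + 23145\right) + 75003}{3} = - \frac{-35111 + 75003}{3} = \left(- \frac{1}{3}\right) 39892 = - \frac{39892}{3} \approx -13297.0$)
$E = 35579$ ($E = \left(-84968 + 32865\right) + 87682 = -52103 + 87682 = 35579$)
$E + y = 35579 - \frac{39892}{3} = \frac{66845}{3}$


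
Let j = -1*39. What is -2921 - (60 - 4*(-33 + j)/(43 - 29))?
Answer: -21011/7 ≈ -3001.6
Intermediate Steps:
j = -39
-2921 - (60 - 4*(-33 + j)/(43 - 29)) = -2921 - (60 - 4*(-33 - 39)/(43 - 29)) = -2921 - (60 - (-288)/14) = -2921 - (60 - 4*(-36/7)) = -2921 - (60 + 144/7) = -2921 - 1*564/7 = -2921 - 564/7 = -21011/7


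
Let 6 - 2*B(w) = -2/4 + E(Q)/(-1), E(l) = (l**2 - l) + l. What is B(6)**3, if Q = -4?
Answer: 91125/64 ≈ 1423.8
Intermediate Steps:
E(l) = l**2
B(w) = 45/4 (B(w) = 3 - (-2/4 + (-4)**2/(-1))/2 = 3 - (-2*1/4 + 16*(-1))/2 = 3 - (-1/2 - 16)/2 = 3 - 1/2*(-33/2) = 3 + 33/4 = 45/4)
B(6)**3 = (45/4)**3 = 91125/64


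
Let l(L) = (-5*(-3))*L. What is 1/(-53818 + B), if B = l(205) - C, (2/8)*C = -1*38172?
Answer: 1/101945 ≈ 9.8092e-6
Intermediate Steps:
C = -152688 (C = 4*(-1*38172) = 4*(-38172) = -152688)
l(L) = 15*L
B = 155763 (B = 15*205 - 1*(-152688) = 3075 + 152688 = 155763)
1/(-53818 + B) = 1/(-53818 + 155763) = 1/101945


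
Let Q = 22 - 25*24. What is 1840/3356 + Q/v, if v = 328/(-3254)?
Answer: 394538037/68798 ≈ 5734.7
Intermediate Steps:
v = -164/1627 (v = 328*(-1/3254) = -164/1627 ≈ -0.10080)
Q = -578 (Q = 22 - 600 = -578)
1840/3356 + Q/v = 1840/3356 - 578/(-164/1627) = 1840*(1/3356) - 578*(-1627/164) = 460/839 + 470203/82 = 394538037/68798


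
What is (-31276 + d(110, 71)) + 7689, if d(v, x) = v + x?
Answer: -23406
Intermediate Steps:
(-31276 + d(110, 71)) + 7689 = (-31276 + (110 + 71)) + 7689 = (-31276 + 181) + 7689 = -31095 + 7689 = -23406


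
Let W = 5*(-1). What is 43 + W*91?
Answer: -412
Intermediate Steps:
W = -5
43 + W*91 = 43 - 5*91 = 43 - 455 = -412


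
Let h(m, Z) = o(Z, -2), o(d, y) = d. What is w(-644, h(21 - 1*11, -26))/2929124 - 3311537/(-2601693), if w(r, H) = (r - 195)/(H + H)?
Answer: 504397113007003/396275433160464 ≈ 1.2728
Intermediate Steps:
h(m, Z) = Z
w(r, H) = (-195 + r)/(2*H) (w(r, H) = (-195 + r)/((2*H)) = (-195 + r)*(1/(2*H)) = (-195 + r)/(2*H))
w(-644, h(21 - 1*11, -26))/2929124 - 3311537/(-2601693) = ((½)*(-195 - 644)/(-26))/2929124 - 3311537/(-2601693) = ((½)*(-1/26)*(-839))*(1/2929124) - 3311537*(-1/2601693) = (839/52)*(1/2929124) + 3311537/2601693 = 839/152314448 + 3311537/2601693 = 504397113007003/396275433160464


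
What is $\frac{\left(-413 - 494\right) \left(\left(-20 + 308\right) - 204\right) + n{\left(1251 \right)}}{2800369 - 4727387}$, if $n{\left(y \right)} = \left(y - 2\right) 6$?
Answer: $\frac{34347}{963509} \approx 0.035648$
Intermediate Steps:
$n{\left(y \right)} = -12 + 6 y$ ($n{\left(y \right)} = \left(-2 + y\right) 6 = -12 + 6 y$)
$\frac{\left(-413 - 494\right) \left(\left(-20 + 308\right) - 204\right) + n{\left(1251 \right)}}{2800369 - 4727387} = \frac{\left(-413 - 494\right) \left(\left(-20 + 308\right) - 204\right) + \left(-12 + 6 \cdot 1251\right)}{2800369 - 4727387} = \frac{- 907 \left(288 - 204\right) + \left(-12 + 7506\right)}{-1927018} = \left(\left(-907\right) 84 + 7494\right) \left(- \frac{1}{1927018}\right) = \left(-76188 + 7494\right) \left(- \frac{1}{1927018}\right) = \left(-68694\right) \left(- \frac{1}{1927018}\right) = \frac{34347}{963509}$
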